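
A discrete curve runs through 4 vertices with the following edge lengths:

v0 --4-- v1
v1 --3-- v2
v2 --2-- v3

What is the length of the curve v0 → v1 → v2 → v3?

Arc length = 4 + 3 + 2 = 9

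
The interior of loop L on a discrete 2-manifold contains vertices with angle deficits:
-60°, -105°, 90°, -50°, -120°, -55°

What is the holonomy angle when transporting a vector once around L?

Holonomy = total enclosed curvature = (-60°) + (-105°) + 90° + (-50°) + (-120°) + (-55°) = -300°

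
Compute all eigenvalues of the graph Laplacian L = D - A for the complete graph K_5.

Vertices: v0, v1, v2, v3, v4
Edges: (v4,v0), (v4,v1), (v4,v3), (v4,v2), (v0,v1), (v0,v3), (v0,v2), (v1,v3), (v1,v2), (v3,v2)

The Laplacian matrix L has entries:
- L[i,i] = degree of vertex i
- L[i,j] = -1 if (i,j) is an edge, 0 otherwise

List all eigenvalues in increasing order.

For the complete graph K_n, L = nI − J (J = all-ones matrix). J has eigenvalues n (once, eigenvector 𝟙) and 0 (multiplicity n−1), so L has eigenvalues 0 (once) and n (multiplicity n−1). Here n = 5: eigenvalue 0 once and 5 with multiplicity 4.
Laplacian eigenvalues (increasing order): [0.0, 5.0, 5.0, 5.0, 5.0]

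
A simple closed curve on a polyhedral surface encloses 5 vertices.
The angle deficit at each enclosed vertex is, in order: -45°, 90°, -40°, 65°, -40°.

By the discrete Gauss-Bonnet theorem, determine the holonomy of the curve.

Holonomy = total enclosed curvature = (-45°) + 90° + (-40°) + 65° + (-40°) = 30°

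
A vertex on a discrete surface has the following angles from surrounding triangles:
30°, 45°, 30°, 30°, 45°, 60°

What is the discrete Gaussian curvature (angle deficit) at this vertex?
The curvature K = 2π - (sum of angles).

Sum of angles = 240°. K = 360° - 240° = 120°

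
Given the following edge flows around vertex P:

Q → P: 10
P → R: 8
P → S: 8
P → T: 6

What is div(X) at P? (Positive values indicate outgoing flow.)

Divergence = sum of outgoing flows = (-10) + 8 + 8 + 6 = 12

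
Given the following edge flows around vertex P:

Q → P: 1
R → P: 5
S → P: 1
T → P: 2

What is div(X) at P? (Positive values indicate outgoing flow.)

Divergence = sum of outgoing flows = (-1) + (-5) + (-1) + (-2) = -9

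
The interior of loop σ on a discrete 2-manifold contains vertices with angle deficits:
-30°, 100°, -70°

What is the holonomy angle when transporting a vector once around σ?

Holonomy = total enclosed curvature = (-30°) + 100° + (-70°) = 0°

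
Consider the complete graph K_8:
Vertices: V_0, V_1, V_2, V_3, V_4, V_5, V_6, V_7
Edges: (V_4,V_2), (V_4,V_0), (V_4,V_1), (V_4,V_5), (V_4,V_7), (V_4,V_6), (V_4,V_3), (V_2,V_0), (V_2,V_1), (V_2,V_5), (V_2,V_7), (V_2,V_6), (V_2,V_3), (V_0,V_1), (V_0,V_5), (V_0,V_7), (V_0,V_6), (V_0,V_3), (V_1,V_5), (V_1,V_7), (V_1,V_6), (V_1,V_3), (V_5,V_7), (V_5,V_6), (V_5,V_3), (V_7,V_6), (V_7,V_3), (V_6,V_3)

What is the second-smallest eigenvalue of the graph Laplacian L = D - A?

For the complete graph K_n, L = nI − J (J = all-ones matrix). J has eigenvalues n (once, eigenvector 𝟙) and 0 (multiplicity n−1), so L has eigenvalues 0 (once) and n (multiplicity n−1). Here n = 8: eigenvalue 0 once and 8 with multiplicity 7.
Laplacian eigenvalues: [0.0, 8.0, 8.0, 8.0, 8.0, 8.0, 8.0, 8.0]. Algebraic connectivity (smallest non-zero eigenvalue) = 8.0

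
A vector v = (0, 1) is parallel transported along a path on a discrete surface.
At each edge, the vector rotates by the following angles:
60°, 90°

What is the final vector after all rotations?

Total rotation: 60° + 90° = 150°. Final vector: (-0.5000, -0.8660)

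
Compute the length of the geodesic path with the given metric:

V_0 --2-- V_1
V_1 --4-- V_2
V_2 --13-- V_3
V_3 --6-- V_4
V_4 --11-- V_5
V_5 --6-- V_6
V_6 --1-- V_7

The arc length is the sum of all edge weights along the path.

Arc length = 2 + 4 + 13 + 6 + 11 + 6 + 1 = 43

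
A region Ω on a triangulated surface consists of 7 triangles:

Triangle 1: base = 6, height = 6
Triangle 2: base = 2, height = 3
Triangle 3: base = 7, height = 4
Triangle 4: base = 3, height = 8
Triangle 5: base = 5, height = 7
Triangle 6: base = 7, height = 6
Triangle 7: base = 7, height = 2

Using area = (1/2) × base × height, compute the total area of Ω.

(1/2)×6×6 + (1/2)×2×3 + (1/2)×7×4 + (1/2)×3×8 + (1/2)×5×7 + (1/2)×7×6 + (1/2)×7×2 = 92.5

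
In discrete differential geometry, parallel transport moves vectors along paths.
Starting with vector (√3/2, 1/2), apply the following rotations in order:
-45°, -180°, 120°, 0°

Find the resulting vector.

Total rotation: (-45°) + (-180°) + 120° + 0° = -105°. Final vector: (0.2588, -0.9659)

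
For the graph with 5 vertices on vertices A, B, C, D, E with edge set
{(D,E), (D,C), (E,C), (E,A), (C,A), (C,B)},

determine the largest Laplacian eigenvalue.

Degrees: deg(A) = 2, deg(B) = 1, deg(C) = 4, deg(D) = 2, deg(E) = 3.
L = D − A with rows/columns ordered (A, B, C, D, E):
  [ 2,  0, -1,  0, -1]
  [ 0,  1, -1,  0,  0]
  [-1, -1,  4, -1, -1]
  [ 0,  0, -1,  2, -1]
  [-1,  0, -1, -1,  3]
Characteristic polynomial: det(λI − L) = λ(λ − 1)(λ − 2)(λ − 4)(λ − 5).
Roots: λ = 0; (λ − 1) = 0 ⇒ λ = 1; (λ − 2) = 0 ⇒ λ = 2; (λ − 4) = 0 ⇒ λ = 4; (λ − 5) = 0 ⇒ λ = 5.
(Check: the roots sum (with multiplicity) to 12, matching trace L = Σdeg = 2·6 = 12.)
Laplacian eigenvalues: [0.0, 1.0, 2.0, 4.0, 5.0]. Largest eigenvalue (spectral radius) = 5.0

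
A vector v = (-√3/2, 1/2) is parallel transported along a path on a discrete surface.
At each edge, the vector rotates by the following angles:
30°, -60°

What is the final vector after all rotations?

Total rotation: 30° + (-60°) = -30°. Final vector: (-0.5000, 0.8660)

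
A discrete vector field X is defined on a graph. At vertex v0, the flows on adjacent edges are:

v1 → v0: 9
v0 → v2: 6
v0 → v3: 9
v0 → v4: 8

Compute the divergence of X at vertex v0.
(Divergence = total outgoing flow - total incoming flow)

Divergence = sum of outgoing flows = (-9) + 6 + 9 + 8 = 14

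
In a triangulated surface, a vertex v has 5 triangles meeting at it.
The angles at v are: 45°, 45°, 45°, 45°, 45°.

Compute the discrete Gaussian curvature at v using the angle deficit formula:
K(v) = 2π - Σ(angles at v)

Sum of angles = 225°. K = 360° - 225° = 135°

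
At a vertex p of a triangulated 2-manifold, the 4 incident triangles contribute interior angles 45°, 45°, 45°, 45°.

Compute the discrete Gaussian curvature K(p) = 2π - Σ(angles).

Sum of angles = 180°. K = 360° - 180° = 180° = π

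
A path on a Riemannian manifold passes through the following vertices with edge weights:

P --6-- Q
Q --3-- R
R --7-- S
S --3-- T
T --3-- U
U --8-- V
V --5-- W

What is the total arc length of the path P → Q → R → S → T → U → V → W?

Arc length = 6 + 3 + 7 + 3 + 3 + 8 + 5 = 35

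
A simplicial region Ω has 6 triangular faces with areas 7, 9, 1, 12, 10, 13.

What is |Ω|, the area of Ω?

7 + 9 + 1 + 12 + 10 + 13 = 52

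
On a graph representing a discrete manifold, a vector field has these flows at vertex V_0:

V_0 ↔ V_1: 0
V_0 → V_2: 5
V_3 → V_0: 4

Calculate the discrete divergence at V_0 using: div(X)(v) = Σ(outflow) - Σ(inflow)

Divergence = sum of outgoing flows = 0 + 5 + (-4) = 1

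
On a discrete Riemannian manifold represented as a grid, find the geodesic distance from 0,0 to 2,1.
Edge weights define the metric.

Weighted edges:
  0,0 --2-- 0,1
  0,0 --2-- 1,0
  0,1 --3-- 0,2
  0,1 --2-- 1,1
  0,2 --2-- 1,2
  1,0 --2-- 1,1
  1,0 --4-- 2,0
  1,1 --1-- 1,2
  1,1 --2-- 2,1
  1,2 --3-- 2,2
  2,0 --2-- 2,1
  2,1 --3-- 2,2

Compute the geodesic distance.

Shortest path: 0,0 → 0,1 → 1,1 → 2,1, total weight = 6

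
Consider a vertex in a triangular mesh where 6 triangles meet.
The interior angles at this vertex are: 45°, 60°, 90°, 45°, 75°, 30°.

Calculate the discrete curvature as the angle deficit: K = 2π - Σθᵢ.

Sum of angles = 345°. K = 360° - 345° = 15° = π/12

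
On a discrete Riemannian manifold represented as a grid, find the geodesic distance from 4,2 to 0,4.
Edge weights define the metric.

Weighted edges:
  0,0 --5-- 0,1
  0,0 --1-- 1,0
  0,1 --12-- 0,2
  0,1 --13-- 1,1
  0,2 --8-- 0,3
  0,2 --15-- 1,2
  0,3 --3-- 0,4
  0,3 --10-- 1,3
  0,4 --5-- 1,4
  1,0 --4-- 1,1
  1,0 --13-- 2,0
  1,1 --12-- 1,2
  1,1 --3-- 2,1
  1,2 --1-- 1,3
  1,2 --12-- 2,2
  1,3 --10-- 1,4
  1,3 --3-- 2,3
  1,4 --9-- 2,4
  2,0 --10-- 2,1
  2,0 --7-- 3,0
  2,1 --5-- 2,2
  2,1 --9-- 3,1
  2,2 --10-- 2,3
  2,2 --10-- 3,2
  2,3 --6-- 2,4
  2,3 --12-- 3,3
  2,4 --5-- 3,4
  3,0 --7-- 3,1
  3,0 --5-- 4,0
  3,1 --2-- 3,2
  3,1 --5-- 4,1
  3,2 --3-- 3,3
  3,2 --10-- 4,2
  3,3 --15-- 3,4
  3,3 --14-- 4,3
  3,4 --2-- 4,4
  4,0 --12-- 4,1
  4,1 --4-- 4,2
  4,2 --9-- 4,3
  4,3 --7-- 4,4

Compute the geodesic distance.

Shortest path: 4,2 → 4,3 → 4,4 → 3,4 → 2,4 → 1,4 → 0,4, total weight = 37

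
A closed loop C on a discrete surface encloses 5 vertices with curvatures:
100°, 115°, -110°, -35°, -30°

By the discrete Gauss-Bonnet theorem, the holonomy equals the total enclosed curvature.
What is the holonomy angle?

Holonomy = total enclosed curvature = 100° + 115° + (-110°) + (-35°) + (-30°) = 40°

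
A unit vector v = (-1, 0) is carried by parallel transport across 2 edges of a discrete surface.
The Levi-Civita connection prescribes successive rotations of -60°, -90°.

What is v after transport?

Total rotation: (-60°) + (-90°) = -150°. Final vector: (0.8660, 0.5000)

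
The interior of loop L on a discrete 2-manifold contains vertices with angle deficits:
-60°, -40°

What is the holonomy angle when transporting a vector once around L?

Holonomy = total enclosed curvature = (-60°) + (-40°) = -100°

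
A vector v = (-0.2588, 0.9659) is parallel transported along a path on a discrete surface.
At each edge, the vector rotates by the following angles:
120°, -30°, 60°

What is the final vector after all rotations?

Total rotation: 120° + (-30°) + 60° = 150°. Final vector: (-0.2588, -0.9659)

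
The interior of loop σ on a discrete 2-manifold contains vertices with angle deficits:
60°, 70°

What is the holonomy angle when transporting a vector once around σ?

Holonomy = total enclosed curvature = 60° + 70° = 130°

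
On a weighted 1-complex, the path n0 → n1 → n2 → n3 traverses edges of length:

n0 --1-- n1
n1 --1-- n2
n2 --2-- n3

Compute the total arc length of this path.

Arc length = 1 + 1 + 2 = 4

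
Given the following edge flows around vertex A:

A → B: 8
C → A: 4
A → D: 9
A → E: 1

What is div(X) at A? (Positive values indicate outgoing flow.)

Divergence = sum of outgoing flows = 8 + (-4) + 9 + 1 = 14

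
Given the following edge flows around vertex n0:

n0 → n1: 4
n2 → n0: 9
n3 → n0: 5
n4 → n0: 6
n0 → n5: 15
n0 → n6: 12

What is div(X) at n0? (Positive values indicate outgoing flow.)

Divergence = sum of outgoing flows = 4 + (-9) + (-5) + (-6) + 15 + 12 = 11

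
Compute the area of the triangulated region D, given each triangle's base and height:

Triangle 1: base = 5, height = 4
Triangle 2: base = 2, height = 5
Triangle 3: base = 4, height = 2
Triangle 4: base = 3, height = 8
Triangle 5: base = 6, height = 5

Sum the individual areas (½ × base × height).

(1/2)×5×4 + (1/2)×2×5 + (1/2)×4×2 + (1/2)×3×8 + (1/2)×6×5 = 46.0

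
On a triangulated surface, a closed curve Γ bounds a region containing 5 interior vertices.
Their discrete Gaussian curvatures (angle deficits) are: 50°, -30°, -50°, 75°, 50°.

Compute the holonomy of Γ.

Holonomy = total enclosed curvature = 50° + (-30°) + (-50°) + 75° + 50° = 95°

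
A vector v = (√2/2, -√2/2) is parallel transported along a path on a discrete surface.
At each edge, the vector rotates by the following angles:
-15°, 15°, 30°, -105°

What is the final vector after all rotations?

Total rotation: (-15°) + 15° + 30° + (-105°) = -75°. Final vector: (-0.5000, -0.8660)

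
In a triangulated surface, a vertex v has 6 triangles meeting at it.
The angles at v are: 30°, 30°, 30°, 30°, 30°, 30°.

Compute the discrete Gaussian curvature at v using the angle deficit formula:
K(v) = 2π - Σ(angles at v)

Sum of angles = 180°. K = 360° - 180° = 180°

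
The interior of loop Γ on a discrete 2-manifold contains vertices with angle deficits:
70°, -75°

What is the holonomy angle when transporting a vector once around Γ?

Holonomy = total enclosed curvature = 70° + (-75°) = -5°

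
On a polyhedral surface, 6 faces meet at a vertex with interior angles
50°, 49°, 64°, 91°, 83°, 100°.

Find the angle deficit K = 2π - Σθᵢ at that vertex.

Sum of angles = 437°. K = 360° - 437° = -77° = -77π/180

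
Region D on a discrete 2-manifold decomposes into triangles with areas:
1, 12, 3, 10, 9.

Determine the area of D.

1 + 12 + 3 + 10 + 9 = 35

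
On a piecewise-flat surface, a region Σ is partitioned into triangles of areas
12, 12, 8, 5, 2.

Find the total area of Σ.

12 + 12 + 8 + 5 + 2 = 39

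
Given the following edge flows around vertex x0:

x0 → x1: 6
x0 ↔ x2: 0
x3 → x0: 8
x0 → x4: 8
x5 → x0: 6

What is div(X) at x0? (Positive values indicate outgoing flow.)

Divergence = sum of outgoing flows = 6 + 0 + (-8) + 8 + (-6) = 0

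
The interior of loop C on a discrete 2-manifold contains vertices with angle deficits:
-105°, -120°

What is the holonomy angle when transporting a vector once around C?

Holonomy = total enclosed curvature = (-105°) + (-120°) = -225°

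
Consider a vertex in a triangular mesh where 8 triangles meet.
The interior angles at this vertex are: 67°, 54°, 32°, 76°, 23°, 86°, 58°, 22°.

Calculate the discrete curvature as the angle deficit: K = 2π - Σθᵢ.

Sum of angles = 418°. K = 360° - 418° = -58° = -29π/90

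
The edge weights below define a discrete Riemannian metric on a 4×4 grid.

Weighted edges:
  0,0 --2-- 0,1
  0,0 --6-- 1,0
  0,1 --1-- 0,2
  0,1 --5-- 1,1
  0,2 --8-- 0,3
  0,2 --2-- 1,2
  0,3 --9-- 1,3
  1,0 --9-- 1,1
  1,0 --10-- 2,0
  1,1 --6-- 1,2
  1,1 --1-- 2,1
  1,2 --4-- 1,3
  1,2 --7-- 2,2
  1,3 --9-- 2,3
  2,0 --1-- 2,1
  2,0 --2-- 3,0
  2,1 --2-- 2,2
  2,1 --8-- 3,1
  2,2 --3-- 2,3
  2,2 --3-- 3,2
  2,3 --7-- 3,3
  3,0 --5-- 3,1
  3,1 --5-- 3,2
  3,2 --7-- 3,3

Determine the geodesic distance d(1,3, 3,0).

Shortest path: 1,3 → 1,2 → 1,1 → 2,1 → 2,0 → 3,0, total weight = 14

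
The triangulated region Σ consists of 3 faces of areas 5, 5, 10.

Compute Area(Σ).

5 + 5 + 10 = 20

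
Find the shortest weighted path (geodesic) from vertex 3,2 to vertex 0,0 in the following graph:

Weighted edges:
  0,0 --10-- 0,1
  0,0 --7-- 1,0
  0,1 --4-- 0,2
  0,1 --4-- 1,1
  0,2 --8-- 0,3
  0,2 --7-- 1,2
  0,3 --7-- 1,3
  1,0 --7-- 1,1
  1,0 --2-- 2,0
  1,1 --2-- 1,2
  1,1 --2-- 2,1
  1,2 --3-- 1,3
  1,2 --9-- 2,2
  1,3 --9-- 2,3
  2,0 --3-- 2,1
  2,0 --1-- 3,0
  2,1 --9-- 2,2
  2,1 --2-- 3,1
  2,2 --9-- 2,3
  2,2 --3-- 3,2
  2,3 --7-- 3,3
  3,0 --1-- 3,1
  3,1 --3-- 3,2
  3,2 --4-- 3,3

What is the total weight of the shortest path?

Shortest path: 3,2 → 3,1 → 3,0 → 2,0 → 1,0 → 0,0, total weight = 14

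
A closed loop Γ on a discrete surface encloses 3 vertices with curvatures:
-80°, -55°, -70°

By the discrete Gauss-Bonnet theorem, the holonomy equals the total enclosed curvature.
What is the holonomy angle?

Holonomy = total enclosed curvature = (-80°) + (-55°) + (-70°) = -205°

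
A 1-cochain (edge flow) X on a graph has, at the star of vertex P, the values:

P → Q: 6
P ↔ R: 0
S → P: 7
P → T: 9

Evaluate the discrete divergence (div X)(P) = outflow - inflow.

Divergence = sum of outgoing flows = 6 + 0 + (-7) + 9 = 8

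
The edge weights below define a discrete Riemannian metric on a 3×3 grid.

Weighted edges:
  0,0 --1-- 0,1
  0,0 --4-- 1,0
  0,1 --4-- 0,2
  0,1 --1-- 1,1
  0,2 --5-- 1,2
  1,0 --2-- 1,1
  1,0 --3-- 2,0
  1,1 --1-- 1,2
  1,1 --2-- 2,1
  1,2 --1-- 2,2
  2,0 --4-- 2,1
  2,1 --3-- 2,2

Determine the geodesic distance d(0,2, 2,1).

Shortest path: 0,2 → 0,1 → 1,1 → 2,1, total weight = 7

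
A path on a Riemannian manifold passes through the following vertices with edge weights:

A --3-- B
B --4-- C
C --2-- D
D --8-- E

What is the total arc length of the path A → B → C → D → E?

Arc length = 3 + 4 + 2 + 8 = 17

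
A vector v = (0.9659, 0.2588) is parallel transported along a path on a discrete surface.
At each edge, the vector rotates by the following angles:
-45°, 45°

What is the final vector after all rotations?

Total rotation: (-45°) + 45° = 0°. Final vector: (0.9659, 0.2588)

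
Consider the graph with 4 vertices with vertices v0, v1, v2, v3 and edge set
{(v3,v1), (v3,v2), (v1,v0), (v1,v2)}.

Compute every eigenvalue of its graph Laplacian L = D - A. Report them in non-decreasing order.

Degrees: deg(v0) = 1, deg(v1) = 3, deg(v2) = 2, deg(v3) = 2.
L = D − A with rows/columns ordered (v0, v1, v2, v3):
  [ 1, -1,  0,  0]
  [-1,  3, -1, -1]
  [ 0, -1,  2, -1]
  [ 0, -1, -1,  2]
Characteristic polynomial: det(λI − L) = λ(λ − 1)(λ − 3)(λ − 4).
Roots: λ = 0; (λ − 1) = 0 ⇒ λ = 1; (λ − 3) = 0 ⇒ λ = 3; (λ − 4) = 0 ⇒ λ = 4.
(Check: the roots sum (with multiplicity) to 8, matching trace L = Σdeg = 2·4 = 8.)
Laplacian eigenvalues (increasing order): [0.0, 1.0, 3.0, 4.0]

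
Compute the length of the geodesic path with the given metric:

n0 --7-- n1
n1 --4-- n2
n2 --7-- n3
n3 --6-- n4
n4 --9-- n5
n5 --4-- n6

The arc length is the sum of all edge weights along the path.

Arc length = 7 + 4 + 7 + 6 + 9 + 4 = 37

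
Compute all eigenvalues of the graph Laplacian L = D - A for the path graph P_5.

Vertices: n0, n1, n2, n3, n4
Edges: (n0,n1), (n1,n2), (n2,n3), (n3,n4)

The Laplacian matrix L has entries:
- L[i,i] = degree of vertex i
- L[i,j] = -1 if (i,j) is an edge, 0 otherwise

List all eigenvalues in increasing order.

The path graph P_n has Laplacian eigenvalues λ_k = 2 − 2cos(kπ/n), k = 0, 1, …, n−1. Here n = 5:
k=0: 2 − 2cos(0) = 0.0; k=1: 2 − 2cos(π/5) = 0.382; k=2: 2 − 2cos(2π/5) = 1.382; k=3: 2 − 2cos(3π/5) = 2.618; k=4: 2 − 2cos(4π/5) = 3.618.
Laplacian eigenvalues (increasing order): [0.0, 0.382, 1.382, 2.618, 3.618]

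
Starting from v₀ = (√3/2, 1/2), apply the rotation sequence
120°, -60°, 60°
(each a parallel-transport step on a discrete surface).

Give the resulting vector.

Total rotation: 120° + (-60°) + 60° = 120°. Final vector: (-0.8660, 0.5000)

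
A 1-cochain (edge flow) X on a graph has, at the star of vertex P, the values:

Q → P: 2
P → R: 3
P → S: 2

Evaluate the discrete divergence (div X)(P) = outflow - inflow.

Divergence = sum of outgoing flows = (-2) + 3 + 2 = 3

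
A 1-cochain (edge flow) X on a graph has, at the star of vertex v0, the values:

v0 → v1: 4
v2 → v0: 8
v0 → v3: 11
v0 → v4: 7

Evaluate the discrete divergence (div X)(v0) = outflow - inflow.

Divergence = sum of outgoing flows = 4 + (-8) + 11 + 7 = 14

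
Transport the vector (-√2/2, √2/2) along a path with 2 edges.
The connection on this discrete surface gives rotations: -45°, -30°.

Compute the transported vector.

Total rotation: (-45°) + (-30°) = -75°. Final vector: (0.5000, 0.8660)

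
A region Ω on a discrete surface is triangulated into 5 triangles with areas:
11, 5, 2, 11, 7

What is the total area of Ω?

11 + 5 + 2 + 11 + 7 = 36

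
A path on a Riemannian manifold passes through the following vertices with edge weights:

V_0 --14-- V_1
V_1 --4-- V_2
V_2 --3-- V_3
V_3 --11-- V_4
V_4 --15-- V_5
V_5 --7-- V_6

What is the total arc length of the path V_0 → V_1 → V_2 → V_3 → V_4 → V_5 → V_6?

Arc length = 14 + 4 + 3 + 11 + 15 + 7 = 54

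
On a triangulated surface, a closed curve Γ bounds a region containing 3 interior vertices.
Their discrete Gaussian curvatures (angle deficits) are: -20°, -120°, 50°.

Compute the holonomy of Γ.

Holonomy = total enclosed curvature = (-20°) + (-120°) + 50° = -90°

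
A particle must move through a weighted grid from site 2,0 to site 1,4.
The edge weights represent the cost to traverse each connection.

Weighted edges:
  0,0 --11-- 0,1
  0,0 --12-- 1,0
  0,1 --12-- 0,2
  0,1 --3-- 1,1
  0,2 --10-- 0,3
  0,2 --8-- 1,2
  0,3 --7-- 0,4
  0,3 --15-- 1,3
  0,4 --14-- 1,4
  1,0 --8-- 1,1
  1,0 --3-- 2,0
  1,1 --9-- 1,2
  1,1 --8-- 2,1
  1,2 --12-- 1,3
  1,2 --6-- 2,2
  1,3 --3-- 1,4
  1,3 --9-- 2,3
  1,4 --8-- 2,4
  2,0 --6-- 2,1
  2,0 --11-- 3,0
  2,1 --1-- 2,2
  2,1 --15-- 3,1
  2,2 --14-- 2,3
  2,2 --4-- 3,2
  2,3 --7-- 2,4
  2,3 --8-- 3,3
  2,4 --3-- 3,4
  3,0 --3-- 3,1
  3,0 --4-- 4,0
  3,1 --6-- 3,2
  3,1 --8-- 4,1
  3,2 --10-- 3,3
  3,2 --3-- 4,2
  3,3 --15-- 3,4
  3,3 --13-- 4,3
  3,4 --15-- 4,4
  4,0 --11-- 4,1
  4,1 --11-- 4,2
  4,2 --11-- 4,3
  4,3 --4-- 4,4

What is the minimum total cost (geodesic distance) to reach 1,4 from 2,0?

Shortest path: 2,0 → 2,1 → 2,2 → 1,2 → 1,3 → 1,4, total weight = 28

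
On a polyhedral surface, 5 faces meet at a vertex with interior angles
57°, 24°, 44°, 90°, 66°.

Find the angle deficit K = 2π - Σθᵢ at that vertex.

Sum of angles = 281°. K = 360° - 281° = 79° = 79π/180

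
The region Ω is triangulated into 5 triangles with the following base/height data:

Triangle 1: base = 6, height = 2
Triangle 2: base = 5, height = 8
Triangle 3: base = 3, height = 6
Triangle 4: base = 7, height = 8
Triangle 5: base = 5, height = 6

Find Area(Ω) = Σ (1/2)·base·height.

(1/2)×6×2 + (1/2)×5×8 + (1/2)×3×6 + (1/2)×7×8 + (1/2)×5×6 = 78.0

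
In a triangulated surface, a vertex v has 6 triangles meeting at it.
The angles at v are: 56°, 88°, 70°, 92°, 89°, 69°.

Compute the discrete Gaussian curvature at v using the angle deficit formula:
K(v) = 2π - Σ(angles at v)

Sum of angles = 464°. K = 360° - 464° = -104° = -26π/45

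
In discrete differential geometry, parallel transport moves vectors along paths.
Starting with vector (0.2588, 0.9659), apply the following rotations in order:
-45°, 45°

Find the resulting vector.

Total rotation: (-45°) + 45° = 0°. Final vector: (0.2588, 0.9659)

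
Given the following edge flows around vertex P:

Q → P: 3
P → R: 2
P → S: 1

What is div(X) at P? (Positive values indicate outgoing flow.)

Divergence = sum of outgoing flows = (-3) + 2 + 1 = 0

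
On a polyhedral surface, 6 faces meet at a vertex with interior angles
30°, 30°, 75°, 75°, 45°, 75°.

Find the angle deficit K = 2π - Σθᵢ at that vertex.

Sum of angles = 330°. K = 360° - 330° = 30°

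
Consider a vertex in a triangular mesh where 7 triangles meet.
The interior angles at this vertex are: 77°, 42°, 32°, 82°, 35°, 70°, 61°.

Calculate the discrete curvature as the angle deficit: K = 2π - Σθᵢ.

Sum of angles = 399°. K = 360° - 399° = -39° = -13π/60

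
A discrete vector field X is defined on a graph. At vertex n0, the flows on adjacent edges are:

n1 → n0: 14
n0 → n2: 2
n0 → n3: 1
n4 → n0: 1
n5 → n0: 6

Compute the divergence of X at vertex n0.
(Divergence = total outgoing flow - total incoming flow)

Divergence = sum of outgoing flows = (-14) + 2 + 1 + (-1) + (-6) = -18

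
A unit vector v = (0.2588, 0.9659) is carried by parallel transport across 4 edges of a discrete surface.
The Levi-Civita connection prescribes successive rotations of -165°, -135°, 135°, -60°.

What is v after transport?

Total rotation: (-165°) + (-135°) + 135° + (-60°) = -225° ≡ 135° (mod 360°). Final vector: (-0.8660, -0.5000)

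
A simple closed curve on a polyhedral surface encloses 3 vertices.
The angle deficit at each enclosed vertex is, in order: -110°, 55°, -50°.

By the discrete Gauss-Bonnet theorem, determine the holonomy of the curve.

Holonomy = total enclosed curvature = (-110°) + 55° + (-50°) = -105°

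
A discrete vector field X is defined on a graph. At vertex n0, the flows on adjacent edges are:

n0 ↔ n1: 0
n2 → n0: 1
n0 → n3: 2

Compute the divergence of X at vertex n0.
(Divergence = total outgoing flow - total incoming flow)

Divergence = sum of outgoing flows = 0 + (-1) + 2 = 1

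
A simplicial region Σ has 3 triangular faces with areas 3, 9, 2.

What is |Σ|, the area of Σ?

3 + 9 + 2 = 14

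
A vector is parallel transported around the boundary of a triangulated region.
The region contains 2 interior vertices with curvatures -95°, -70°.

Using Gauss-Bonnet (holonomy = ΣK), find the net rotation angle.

Holonomy = total enclosed curvature = (-95°) + (-70°) = -165°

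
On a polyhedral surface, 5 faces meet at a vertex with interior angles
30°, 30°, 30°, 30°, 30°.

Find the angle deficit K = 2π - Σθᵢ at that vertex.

Sum of angles = 150°. K = 360° - 150° = 210°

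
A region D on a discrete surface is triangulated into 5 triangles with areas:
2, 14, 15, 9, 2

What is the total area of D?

2 + 14 + 15 + 9 + 2 = 42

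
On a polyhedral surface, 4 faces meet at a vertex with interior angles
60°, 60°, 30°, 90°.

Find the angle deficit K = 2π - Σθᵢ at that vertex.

Sum of angles = 240°. K = 360° - 240° = 120°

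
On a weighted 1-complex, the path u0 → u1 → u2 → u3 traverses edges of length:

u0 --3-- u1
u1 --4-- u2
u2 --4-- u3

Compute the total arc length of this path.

Arc length = 3 + 4 + 4 = 11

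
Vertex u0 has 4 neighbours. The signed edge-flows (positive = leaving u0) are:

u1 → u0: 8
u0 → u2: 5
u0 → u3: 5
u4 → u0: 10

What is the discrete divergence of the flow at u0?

Divergence = sum of outgoing flows = (-8) + 5 + 5 + (-10) = -8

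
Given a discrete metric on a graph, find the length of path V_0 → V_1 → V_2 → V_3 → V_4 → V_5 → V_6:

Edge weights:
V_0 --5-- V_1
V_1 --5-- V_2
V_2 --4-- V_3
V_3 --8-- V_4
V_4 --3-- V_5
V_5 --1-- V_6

Arc length = 5 + 5 + 4 + 8 + 3 + 1 = 26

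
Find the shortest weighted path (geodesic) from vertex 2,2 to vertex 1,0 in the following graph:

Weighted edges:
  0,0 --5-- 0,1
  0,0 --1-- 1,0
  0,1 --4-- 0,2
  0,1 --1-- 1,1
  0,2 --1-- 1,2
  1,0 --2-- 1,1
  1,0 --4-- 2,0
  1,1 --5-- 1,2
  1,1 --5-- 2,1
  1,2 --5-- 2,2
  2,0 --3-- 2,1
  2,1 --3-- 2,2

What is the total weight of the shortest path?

Shortest path: 2,2 → 2,1 → 2,0 → 1,0, total weight = 10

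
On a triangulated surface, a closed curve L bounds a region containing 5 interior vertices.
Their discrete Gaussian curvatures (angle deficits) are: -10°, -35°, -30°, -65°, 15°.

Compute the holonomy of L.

Holonomy = total enclosed curvature = (-10°) + (-35°) + (-30°) + (-65°) + 15° = -125°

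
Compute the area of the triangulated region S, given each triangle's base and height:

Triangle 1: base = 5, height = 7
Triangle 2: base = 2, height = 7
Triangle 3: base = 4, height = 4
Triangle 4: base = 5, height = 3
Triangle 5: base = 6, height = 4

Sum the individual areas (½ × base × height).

(1/2)×5×7 + (1/2)×2×7 + (1/2)×4×4 + (1/2)×5×3 + (1/2)×6×4 = 52.0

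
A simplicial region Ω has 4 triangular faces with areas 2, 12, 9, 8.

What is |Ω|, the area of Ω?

2 + 12 + 9 + 8 = 31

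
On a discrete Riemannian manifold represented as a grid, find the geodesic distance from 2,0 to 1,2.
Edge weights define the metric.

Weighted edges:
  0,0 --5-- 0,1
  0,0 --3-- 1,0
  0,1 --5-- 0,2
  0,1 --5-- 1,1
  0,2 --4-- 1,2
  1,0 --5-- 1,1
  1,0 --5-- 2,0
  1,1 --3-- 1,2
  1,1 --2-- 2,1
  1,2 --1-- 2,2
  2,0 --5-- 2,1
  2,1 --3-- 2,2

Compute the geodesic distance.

Shortest path: 2,0 → 2,1 → 2,2 → 1,2, total weight = 9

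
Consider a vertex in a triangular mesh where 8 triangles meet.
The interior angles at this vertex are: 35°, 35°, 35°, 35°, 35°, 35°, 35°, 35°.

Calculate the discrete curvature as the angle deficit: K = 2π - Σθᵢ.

Sum of angles = 280°. K = 360° - 280° = 80°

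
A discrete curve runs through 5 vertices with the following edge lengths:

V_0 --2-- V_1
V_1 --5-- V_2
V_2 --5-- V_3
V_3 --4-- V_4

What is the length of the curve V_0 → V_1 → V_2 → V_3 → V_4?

Arc length = 2 + 5 + 5 + 4 = 16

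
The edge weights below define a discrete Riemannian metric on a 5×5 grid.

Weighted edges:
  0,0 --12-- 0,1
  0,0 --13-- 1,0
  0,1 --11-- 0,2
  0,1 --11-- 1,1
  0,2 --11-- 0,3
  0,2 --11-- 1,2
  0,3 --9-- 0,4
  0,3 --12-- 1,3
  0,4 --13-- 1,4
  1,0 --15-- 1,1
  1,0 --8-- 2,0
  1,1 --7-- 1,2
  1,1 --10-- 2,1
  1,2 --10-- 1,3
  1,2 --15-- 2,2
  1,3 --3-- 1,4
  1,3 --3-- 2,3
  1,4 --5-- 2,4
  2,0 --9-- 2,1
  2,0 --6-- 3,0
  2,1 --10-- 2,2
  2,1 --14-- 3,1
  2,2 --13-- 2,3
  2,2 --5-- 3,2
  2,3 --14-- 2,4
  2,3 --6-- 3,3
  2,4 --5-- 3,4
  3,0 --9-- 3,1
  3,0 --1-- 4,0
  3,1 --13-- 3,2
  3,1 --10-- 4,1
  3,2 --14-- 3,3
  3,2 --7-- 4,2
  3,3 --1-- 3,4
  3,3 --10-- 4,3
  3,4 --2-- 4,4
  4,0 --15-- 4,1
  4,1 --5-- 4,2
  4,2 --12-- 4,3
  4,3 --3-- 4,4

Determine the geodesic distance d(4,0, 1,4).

Shortest path: 4,0 → 3,0 → 2,0 → 2,1 → 2,2 → 2,3 → 1,3 → 1,4, total weight = 45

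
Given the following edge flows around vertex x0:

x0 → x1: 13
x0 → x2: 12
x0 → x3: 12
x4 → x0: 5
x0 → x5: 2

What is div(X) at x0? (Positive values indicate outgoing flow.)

Divergence = sum of outgoing flows = 13 + 12 + 12 + (-5) + 2 = 34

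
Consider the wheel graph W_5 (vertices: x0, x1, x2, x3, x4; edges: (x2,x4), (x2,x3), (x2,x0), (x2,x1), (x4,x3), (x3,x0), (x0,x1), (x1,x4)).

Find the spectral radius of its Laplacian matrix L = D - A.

The wheel W_5 is the join K_1 ∨ C_4 (a hub joined to every vertex of a cycle of length 4). For a join G ∨ H (G on p vertices, H on q vertices) the Laplacian spectrum is 0, p+q, the eigenvalues of L(G) other than one 0 each shifted by +q, and the eigenvalues of L(H) other than one 0 each shifted by +p. With G = K_1 (p = 1, nothing left after dropping its 0) and H = C_4 (q = 4, eigenvalues 2 − 2cos(2πk/4), k = 0, …, 3; drop k = 0), the spectrum of W_5 is 0, 5, and 1 + (2 − 2cos(2πk/4)) = 3 − 2cos(2πk/4) for k = 1, …, 3:
k=1: 3 − 2cos(π/2) = 3.0; k=2: 3 − 2cos(π) = 5.0; k=3: 3 − 2cos(3π/2) = 3.0.
Laplacian eigenvalues: [0.0, 3.0, 3.0, 5.0, 5.0]. Largest eigenvalue (spectral radius) = 5.0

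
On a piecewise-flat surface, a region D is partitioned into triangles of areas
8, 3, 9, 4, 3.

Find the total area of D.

8 + 3 + 9 + 4 + 3 = 27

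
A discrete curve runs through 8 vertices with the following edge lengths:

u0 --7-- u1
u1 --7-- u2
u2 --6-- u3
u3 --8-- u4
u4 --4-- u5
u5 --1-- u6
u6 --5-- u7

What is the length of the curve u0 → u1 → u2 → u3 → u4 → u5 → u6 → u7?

Arc length = 7 + 7 + 6 + 8 + 4 + 1 + 5 = 38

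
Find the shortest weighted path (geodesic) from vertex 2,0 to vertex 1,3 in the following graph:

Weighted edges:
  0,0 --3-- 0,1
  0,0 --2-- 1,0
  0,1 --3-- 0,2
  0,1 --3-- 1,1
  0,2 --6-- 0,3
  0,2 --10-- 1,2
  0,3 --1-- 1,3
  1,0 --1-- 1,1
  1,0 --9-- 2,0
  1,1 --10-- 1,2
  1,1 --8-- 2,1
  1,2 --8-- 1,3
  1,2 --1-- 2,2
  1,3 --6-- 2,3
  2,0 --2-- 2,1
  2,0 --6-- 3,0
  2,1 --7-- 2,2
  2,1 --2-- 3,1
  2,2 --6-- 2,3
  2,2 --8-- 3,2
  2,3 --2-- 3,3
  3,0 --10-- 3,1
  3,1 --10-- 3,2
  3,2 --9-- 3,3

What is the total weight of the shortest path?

Shortest path: 2,0 → 2,1 → 2,2 → 1,2 → 1,3, total weight = 18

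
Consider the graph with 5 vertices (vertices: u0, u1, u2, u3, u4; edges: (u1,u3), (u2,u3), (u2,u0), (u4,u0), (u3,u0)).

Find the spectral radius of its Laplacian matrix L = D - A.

Degrees: deg(u0) = 3, deg(u1) = 1, deg(u2) = 2, deg(u3) = 3, deg(u4) = 1.
L = D − A with rows/columns ordered (u0, u1, u2, u3, u4):
  [ 3,  0, -1, -1, -1]
  [ 0,  1,  0, -1,  0]
  [-1,  0,  2, -1,  0]
  [-1, -1, -1,  3,  0]
  [-1,  0,  0,  0,  1]
Characteristic polynomial: det(λI − L) = λ(λ² − 5λ + 3)(λ² − 5λ + 5).
Roots: λ = 0; (λ² − 5λ + 3) = 0 ⇒ λ = (5 ± √13)/2 ≈ 0.6972, 4.3028; (λ² − 5λ + 5) = 0 ⇒ λ = (5 ± √5)/2 ≈ 1.382, 3.618.
(Check: the roots sum (with multiplicity) to 10, matching trace L = Σdeg = 2·5 = 10.)
Laplacian eigenvalues: [0.0, 0.6972, 1.382, 3.618, 4.3028]. Largest eigenvalue (spectral radius) = 4.3028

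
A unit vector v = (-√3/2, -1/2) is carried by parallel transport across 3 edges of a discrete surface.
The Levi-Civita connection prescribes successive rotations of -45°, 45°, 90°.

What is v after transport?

Total rotation: (-45°) + 45° + 90° = 90°. Final vector: (0.5000, -0.8660)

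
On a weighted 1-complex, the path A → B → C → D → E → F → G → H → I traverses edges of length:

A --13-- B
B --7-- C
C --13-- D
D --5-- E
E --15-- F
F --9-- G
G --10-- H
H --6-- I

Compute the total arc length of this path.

Arc length = 13 + 7 + 13 + 5 + 15 + 9 + 10 + 6 = 78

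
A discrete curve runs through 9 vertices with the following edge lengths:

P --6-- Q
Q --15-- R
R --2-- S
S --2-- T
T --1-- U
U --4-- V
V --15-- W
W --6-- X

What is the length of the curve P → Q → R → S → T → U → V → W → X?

Arc length = 6 + 15 + 2 + 2 + 1 + 4 + 15 + 6 = 51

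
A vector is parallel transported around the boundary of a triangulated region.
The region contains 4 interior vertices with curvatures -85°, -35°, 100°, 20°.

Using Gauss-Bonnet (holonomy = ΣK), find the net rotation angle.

Holonomy = total enclosed curvature = (-85°) + (-35°) + 100° + 20° = 0°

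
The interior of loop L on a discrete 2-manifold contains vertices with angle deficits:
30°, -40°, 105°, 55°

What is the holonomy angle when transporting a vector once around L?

Holonomy = total enclosed curvature = 30° + (-40°) + 105° + 55° = 150°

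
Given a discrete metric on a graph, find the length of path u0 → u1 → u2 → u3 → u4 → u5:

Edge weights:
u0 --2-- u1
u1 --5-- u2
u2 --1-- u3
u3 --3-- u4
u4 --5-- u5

Arc length = 2 + 5 + 1 + 3 + 5 = 16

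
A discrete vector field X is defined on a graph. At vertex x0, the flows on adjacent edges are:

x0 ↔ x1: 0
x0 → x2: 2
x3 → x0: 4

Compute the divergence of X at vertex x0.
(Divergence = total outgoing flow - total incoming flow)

Divergence = sum of outgoing flows = 0 + 2 + (-4) = -2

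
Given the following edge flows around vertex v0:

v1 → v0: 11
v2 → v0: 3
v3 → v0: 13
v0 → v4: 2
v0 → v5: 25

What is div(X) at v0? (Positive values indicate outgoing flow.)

Divergence = sum of outgoing flows = (-11) + (-3) + (-13) + 2 + 25 = 0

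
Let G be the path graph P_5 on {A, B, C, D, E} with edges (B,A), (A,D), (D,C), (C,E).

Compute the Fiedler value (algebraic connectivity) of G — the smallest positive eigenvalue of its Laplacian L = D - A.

The path graph P_n has Laplacian eigenvalues λ_k = 2 − 2cos(kπ/n), k = 0, 1, …, n−1. Here n = 5:
k=0: 2 − 2cos(0) = 0.0; k=1: 2 − 2cos(π/5) = 0.382; k=2: 2 − 2cos(2π/5) = 1.382; k=3: 2 − 2cos(3π/5) = 2.618; k=4: 2 − 2cos(4π/5) = 3.618.
Laplacian eigenvalues: [0.0, 0.382, 1.382, 2.618, 3.618]. Algebraic connectivity (smallest non-zero eigenvalue) = 0.382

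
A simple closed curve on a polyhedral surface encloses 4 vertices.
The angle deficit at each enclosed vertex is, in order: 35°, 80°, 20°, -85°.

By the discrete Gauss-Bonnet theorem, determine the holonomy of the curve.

Holonomy = total enclosed curvature = 35° + 80° + 20° + (-85°) = 50°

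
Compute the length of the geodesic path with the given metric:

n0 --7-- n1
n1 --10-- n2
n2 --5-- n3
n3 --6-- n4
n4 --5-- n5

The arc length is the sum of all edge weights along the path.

Arc length = 7 + 10 + 5 + 6 + 5 = 33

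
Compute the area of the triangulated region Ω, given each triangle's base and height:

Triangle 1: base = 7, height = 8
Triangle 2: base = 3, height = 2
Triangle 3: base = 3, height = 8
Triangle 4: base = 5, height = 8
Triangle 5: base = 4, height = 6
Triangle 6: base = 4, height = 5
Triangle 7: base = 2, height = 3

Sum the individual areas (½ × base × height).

(1/2)×7×8 + (1/2)×3×2 + (1/2)×3×8 + (1/2)×5×8 + (1/2)×4×6 + (1/2)×4×5 + (1/2)×2×3 = 88.0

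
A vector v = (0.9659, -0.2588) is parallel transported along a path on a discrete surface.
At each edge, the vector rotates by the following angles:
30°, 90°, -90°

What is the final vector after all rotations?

Total rotation: 30° + 90° + (-90°) = 30°. Final vector: (0.9659, 0.2588)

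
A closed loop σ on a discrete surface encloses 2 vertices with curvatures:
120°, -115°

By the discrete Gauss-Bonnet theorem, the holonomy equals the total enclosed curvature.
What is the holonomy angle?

Holonomy = total enclosed curvature = 120° + (-115°) = 5°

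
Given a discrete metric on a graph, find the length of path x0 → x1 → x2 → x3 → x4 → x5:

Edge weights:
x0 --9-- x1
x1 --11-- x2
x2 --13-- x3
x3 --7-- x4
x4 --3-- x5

Arc length = 9 + 11 + 13 + 7 + 3 = 43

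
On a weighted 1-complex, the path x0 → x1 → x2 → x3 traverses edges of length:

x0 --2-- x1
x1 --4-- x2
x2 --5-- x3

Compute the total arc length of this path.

Arc length = 2 + 4 + 5 = 11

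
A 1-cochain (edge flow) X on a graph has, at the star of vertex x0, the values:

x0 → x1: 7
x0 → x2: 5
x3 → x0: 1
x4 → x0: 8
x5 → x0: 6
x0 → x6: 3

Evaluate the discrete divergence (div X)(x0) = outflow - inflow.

Divergence = sum of outgoing flows = 7 + 5 + (-1) + (-8) + (-6) + 3 = 0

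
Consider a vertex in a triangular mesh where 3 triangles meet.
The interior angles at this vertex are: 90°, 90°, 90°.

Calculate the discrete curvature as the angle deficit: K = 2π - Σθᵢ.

Sum of angles = 270°. K = 360° - 270° = 90°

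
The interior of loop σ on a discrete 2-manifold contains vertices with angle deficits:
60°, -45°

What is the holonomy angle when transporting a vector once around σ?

Holonomy = total enclosed curvature = 60° + (-45°) = 15°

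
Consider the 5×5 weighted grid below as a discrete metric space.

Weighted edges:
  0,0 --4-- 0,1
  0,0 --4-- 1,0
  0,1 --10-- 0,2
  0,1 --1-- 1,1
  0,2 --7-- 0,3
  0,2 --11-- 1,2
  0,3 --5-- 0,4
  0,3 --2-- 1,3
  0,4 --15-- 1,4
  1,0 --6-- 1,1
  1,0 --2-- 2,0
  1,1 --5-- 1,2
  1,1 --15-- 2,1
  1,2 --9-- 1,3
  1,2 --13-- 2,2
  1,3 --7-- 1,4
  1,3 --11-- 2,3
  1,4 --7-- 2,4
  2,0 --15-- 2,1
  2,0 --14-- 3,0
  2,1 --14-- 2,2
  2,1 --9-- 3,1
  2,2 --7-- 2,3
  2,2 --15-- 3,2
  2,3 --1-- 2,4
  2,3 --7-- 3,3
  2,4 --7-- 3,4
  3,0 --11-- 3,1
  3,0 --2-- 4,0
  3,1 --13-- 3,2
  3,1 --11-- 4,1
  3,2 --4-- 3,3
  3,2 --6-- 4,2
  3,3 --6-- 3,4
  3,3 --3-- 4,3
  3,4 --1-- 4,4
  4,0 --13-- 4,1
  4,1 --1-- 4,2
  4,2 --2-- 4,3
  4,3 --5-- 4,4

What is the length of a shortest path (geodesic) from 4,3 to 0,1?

Shortest path: 4,3 → 3,3 → 2,3 → 2,2 → 1,2 → 1,1 → 0,1, total weight = 36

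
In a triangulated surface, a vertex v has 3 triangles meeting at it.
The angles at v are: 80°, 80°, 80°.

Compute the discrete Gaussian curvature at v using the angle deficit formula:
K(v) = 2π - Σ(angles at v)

Sum of angles = 240°. K = 360° - 240° = 120° = 2π/3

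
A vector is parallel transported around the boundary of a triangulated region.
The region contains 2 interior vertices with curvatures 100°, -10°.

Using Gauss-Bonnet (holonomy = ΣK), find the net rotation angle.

Holonomy = total enclosed curvature = 100° + (-10°) = 90°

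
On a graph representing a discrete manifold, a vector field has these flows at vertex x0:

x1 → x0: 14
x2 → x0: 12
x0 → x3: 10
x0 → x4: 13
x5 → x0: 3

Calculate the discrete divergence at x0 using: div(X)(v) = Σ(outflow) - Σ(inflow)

Divergence = sum of outgoing flows = (-14) + (-12) + 10 + 13 + (-3) = -6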